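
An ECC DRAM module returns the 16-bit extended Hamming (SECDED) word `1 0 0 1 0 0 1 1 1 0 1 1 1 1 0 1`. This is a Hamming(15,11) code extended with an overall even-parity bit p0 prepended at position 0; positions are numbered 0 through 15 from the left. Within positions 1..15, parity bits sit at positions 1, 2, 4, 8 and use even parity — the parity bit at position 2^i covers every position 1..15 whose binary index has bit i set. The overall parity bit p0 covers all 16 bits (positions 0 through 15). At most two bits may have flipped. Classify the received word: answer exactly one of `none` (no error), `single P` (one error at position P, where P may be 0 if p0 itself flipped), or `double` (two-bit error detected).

s1: b1⊕b3⊕b5⊕b7⊕b9⊕b11⊕b13⊕b15 = 0⊕1⊕0⊕1⊕0⊕1⊕1⊕1 = 1
s2: b2⊕b3⊕b6⊕b7⊕b10⊕b11⊕b14⊕b15 = 0⊕1⊕1⊕1⊕1⊕1⊕0⊕1 = 0
s4: b4⊕b5⊕b6⊕b7⊕b12⊕b13⊕b14⊕b15 = 0⊕0⊕1⊕1⊕1⊕1⊕0⊕1 = 1
s8: b8⊕b9⊕b10⊕b11⊕b12⊕b13⊕b14⊕b15 = 1⊕0⊕1⊕1⊕1⊕1⊕0⊕1 = 0
Syndrome (s8...s1) = 0101 → position 5.
Overall parity (XOR of all 16 bits, including p0): 1⊕0⊕0⊕1⊕0⊕0⊕1⊕1⊕1⊕0⊕1⊕1⊕1⊕1⊕0⊕1 = 0
Overall=0, syndrome position=5 → double-bit error detected (uncorrectable).

double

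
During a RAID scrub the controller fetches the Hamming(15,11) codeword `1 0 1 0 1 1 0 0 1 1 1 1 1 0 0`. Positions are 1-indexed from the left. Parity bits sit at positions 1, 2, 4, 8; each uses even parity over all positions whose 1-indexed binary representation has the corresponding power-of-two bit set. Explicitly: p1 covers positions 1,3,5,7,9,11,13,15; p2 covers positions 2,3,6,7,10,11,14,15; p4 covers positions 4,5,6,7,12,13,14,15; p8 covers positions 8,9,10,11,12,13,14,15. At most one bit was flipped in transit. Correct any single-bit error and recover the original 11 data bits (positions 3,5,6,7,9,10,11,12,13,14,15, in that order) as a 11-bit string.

11101111100

s1: b1⊕b3⊕b5⊕b7⊕b9⊕b11⊕b13⊕b15 = 1⊕1⊕1⊕0⊕1⊕1⊕1⊕0 = 0
s2: b2⊕b3⊕b6⊕b7⊕b10⊕b11⊕b14⊕b15 = 0⊕1⊕1⊕0⊕1⊕1⊕0⊕0 = 0
s4: b4⊕b5⊕b6⊕b7⊕b12⊕b13⊕b14⊕b15 = 0⊕1⊕1⊕0⊕1⊕1⊕0⊕0 = 0
s8: b8⊕b9⊕b10⊕b11⊕b12⊕b13⊕b14⊕b15 = 0⊕1⊕1⊕1⊕1⊕1⊕0⊕0 = 1
Syndrome (s8...s1) = 1000 → position 8.
Flip bit 8: corrected codeword = 101011011111100
Data bits at positions 3,5,6,7,9,10,11,12,13,14,15: 11101111100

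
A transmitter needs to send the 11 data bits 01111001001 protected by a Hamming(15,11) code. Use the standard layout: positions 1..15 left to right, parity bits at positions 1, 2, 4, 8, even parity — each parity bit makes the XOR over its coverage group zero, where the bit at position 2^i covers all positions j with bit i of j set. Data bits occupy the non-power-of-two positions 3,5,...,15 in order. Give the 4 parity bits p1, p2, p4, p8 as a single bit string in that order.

0111

Place data bits at non-power-of-two positions: b3=0, b5=1, b6=1, b7=1, b9=1, b10=0, b11=0, b12=1, b13=0, b14=0, b15=1.
p1 = XOR of data positions {3,5,7,9,11,13,15} = 0⊕1⊕1⊕1⊕0⊕0⊕1 = 0
p2 = XOR of data positions {3,6,7,10,11,14,15} = 0⊕1⊕1⊕0⊕0⊕0⊕1 = 1
p4 = XOR of data positions {5,6,7,12,13,14,15} = 1⊕1⊕1⊕1⊕0⊕0⊕1 = 1
p8 = XOR of data positions {9,10,11,12,13,14,15} = 1⊕0⊕0⊕1⊕0⊕0⊕1 = 1
Parity bits p1,p2,p4,p8 = 0111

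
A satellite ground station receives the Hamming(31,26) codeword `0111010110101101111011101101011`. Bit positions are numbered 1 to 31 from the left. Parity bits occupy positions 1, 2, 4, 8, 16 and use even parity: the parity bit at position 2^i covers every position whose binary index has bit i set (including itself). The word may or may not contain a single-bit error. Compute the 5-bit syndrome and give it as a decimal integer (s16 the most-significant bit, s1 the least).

0

s1: b1⊕b3⊕b5⊕b7⊕b9⊕b11⊕b13⊕b15⊕b17⊕b19⊕b21⊕b23⊕b25⊕b27⊕b29⊕b31 = 0⊕1⊕0⊕0⊕1⊕1⊕1⊕0⊕1⊕1⊕1⊕1⊕1⊕0⊕0⊕1 = 0
s2: b2⊕b3⊕b6⊕b7⊕b10⊕b11⊕b14⊕b15⊕b18⊕b19⊕b22⊕b23⊕b26⊕b27⊕b30⊕b31 = 1⊕1⊕1⊕0⊕0⊕1⊕1⊕0⊕1⊕1⊕1⊕1⊕1⊕0⊕1⊕1 = 0
s4: b4⊕b5⊕b6⊕b7⊕b12⊕b13⊕b14⊕b15⊕b20⊕b21⊕b22⊕b23⊕b28⊕b29⊕b30⊕b31 = 1⊕0⊕1⊕0⊕0⊕1⊕1⊕0⊕0⊕1⊕1⊕1⊕1⊕0⊕1⊕1 = 0
s8: b8⊕b9⊕b10⊕b11⊕b12⊕b13⊕b14⊕b15⊕b24⊕b25⊕b26⊕b27⊕b28⊕b29⊕b30⊕b31 = 1⊕1⊕0⊕1⊕0⊕1⊕1⊕0⊕0⊕1⊕1⊕0⊕1⊕0⊕1⊕1 = 0
s16: b16⊕b17⊕b18⊕b19⊕b20⊕b21⊕b22⊕b23⊕b24⊕b25⊕b26⊕b27⊕b28⊕b29⊕b30⊕b31 = 1⊕1⊕1⊕1⊕0⊕1⊕1⊕1⊕0⊕1⊕1⊕0⊕1⊕0⊕1⊕1 = 0
Syndrome (s16...s1) = 00000 → position 0 (no error).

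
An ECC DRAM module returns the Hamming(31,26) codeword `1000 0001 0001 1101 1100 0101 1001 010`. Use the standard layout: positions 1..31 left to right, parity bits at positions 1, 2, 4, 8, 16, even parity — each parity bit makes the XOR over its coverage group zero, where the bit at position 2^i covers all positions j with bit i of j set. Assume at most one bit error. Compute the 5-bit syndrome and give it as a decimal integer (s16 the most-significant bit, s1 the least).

0

s1: b1⊕b3⊕b5⊕b7⊕b9⊕b11⊕b13⊕b15⊕b17⊕b19⊕b21⊕b23⊕b25⊕b27⊕b29⊕b31 = 1⊕0⊕0⊕0⊕0⊕0⊕1⊕0⊕1⊕0⊕0⊕0⊕1⊕0⊕0⊕0 = 0
s2: b2⊕b3⊕b6⊕b7⊕b10⊕b11⊕b14⊕b15⊕b18⊕b19⊕b22⊕b23⊕b26⊕b27⊕b30⊕b31 = 0⊕0⊕0⊕0⊕0⊕0⊕1⊕0⊕1⊕0⊕1⊕0⊕0⊕0⊕1⊕0 = 0
s4: b4⊕b5⊕b6⊕b7⊕b12⊕b13⊕b14⊕b15⊕b20⊕b21⊕b22⊕b23⊕b28⊕b29⊕b30⊕b31 = 0⊕0⊕0⊕0⊕1⊕1⊕1⊕0⊕0⊕0⊕1⊕0⊕1⊕0⊕1⊕0 = 0
s8: b8⊕b9⊕b10⊕b11⊕b12⊕b13⊕b14⊕b15⊕b24⊕b25⊕b26⊕b27⊕b28⊕b29⊕b30⊕b31 = 1⊕0⊕0⊕0⊕1⊕1⊕1⊕0⊕1⊕1⊕0⊕0⊕1⊕0⊕1⊕0 = 0
s16: b16⊕b17⊕b18⊕b19⊕b20⊕b21⊕b22⊕b23⊕b24⊕b25⊕b26⊕b27⊕b28⊕b29⊕b30⊕b31 = 1⊕1⊕1⊕0⊕0⊕0⊕1⊕0⊕1⊕1⊕0⊕0⊕1⊕0⊕1⊕0 = 0
Syndrome (s16...s1) = 00000 → position 0 (no error).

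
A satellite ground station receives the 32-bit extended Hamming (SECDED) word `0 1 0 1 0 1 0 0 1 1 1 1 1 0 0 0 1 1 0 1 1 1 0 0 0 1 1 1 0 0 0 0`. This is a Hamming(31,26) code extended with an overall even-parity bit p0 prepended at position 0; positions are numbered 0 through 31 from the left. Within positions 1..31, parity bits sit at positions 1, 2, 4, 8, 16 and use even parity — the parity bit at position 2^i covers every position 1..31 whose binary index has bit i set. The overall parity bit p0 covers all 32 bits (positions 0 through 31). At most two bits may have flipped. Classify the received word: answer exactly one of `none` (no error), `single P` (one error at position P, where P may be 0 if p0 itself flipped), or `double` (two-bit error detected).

none

s1: b1⊕b3⊕b5⊕b7⊕b9⊕b11⊕b13⊕b15⊕b17⊕b19⊕b21⊕b23⊕b25⊕b27⊕b29⊕b31 = 1⊕1⊕1⊕0⊕1⊕1⊕0⊕0⊕1⊕1⊕1⊕0⊕1⊕1⊕0⊕0 = 0
s2: b2⊕b3⊕b6⊕b7⊕b10⊕b11⊕b14⊕b15⊕b18⊕b19⊕b22⊕b23⊕b26⊕b27⊕b30⊕b31 = 0⊕1⊕0⊕0⊕1⊕1⊕0⊕0⊕0⊕1⊕0⊕0⊕1⊕1⊕0⊕0 = 0
s4: b4⊕b5⊕b6⊕b7⊕b12⊕b13⊕b14⊕b15⊕b20⊕b21⊕b22⊕b23⊕b28⊕b29⊕b30⊕b31 = 0⊕1⊕0⊕0⊕1⊕0⊕0⊕0⊕1⊕1⊕0⊕0⊕0⊕0⊕0⊕0 = 0
s8: b8⊕b9⊕b10⊕b11⊕b12⊕b13⊕b14⊕b15⊕b24⊕b25⊕b26⊕b27⊕b28⊕b29⊕b30⊕b31 = 1⊕1⊕1⊕1⊕1⊕0⊕0⊕0⊕0⊕1⊕1⊕1⊕0⊕0⊕0⊕0 = 0
s16: b16⊕b17⊕b18⊕b19⊕b20⊕b21⊕b22⊕b23⊕b24⊕b25⊕b26⊕b27⊕b28⊕b29⊕b30⊕b31 = 1⊕1⊕0⊕1⊕1⊕1⊕0⊕0⊕0⊕1⊕1⊕1⊕0⊕0⊕0⊕0 = 0
Syndrome (s16...s1) = 00000 → position 0 (no error).
Overall parity (XOR of all 32 bits, including p0): 0⊕1⊕0⊕1⊕0⊕1⊕0⊕0⊕1⊕1⊕1⊕1⊕1⊕0⊕0⊕0⊕1⊕1⊕0⊕1⊕1⊕1⊕0⊕0⊕0⊕1⊕1⊕1⊕0⊕0⊕0⊕0 = 0
Overall=0, syndrome position=0 → no error.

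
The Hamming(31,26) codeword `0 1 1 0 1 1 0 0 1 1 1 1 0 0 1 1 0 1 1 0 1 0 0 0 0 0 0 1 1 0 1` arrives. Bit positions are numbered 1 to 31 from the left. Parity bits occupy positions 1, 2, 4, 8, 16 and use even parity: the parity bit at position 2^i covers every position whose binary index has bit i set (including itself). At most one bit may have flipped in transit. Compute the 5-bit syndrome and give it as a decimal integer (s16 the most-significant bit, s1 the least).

19

s1: b1⊕b3⊕b5⊕b7⊕b9⊕b11⊕b13⊕b15⊕b17⊕b19⊕b21⊕b23⊕b25⊕b27⊕b29⊕b31 = 0⊕1⊕1⊕0⊕1⊕1⊕0⊕1⊕0⊕1⊕1⊕0⊕0⊕0⊕1⊕1 = 1
s2: b2⊕b3⊕b6⊕b7⊕b10⊕b11⊕b14⊕b15⊕b18⊕b19⊕b22⊕b23⊕b26⊕b27⊕b30⊕b31 = 1⊕1⊕1⊕0⊕1⊕1⊕0⊕1⊕1⊕1⊕0⊕0⊕0⊕0⊕0⊕1 = 1
s4: b4⊕b5⊕b6⊕b7⊕b12⊕b13⊕b14⊕b15⊕b20⊕b21⊕b22⊕b23⊕b28⊕b29⊕b30⊕b31 = 0⊕1⊕1⊕0⊕1⊕0⊕0⊕1⊕0⊕1⊕0⊕0⊕1⊕1⊕0⊕1 = 0
s8: b8⊕b9⊕b10⊕b11⊕b12⊕b13⊕b14⊕b15⊕b24⊕b25⊕b26⊕b27⊕b28⊕b29⊕b30⊕b31 = 0⊕1⊕1⊕1⊕1⊕0⊕0⊕1⊕0⊕0⊕0⊕0⊕1⊕1⊕0⊕1 = 0
s16: b16⊕b17⊕b18⊕b19⊕b20⊕b21⊕b22⊕b23⊕b24⊕b25⊕b26⊕b27⊕b28⊕b29⊕b30⊕b31 = 1⊕0⊕1⊕1⊕0⊕1⊕0⊕0⊕0⊕0⊕0⊕0⊕1⊕1⊕0⊕1 = 1
Syndrome (s16...s1) = 10011 → position 19.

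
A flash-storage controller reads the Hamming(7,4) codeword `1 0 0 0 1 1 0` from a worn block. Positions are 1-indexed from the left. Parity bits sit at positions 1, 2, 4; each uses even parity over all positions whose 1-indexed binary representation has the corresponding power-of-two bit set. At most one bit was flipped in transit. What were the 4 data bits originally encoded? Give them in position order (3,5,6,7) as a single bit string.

s1: b1⊕b3⊕b5⊕b7 = 1⊕0⊕1⊕0 = 0
s2: b2⊕b3⊕b6⊕b7 = 0⊕0⊕1⊕0 = 1
s4: b4⊕b5⊕b6⊕b7 = 0⊕1⊕1⊕0 = 0
Syndrome (s4...s1) = 010 → position 2.
Flip bit 2: corrected codeword = 1100110
Data bits at positions 3,5,6,7: 0110

0110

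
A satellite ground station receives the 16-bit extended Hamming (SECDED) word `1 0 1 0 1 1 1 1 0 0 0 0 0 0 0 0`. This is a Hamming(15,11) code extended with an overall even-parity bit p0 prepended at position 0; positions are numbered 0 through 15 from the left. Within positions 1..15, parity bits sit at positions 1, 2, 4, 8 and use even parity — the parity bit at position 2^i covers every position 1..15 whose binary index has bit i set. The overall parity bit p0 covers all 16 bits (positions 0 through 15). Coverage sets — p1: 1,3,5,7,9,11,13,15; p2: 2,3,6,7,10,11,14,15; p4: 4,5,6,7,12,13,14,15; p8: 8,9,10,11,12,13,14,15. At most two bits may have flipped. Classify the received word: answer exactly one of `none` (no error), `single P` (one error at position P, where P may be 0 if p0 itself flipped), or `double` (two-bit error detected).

double

s1: b1⊕b3⊕b5⊕b7⊕b9⊕b11⊕b13⊕b15 = 0⊕0⊕1⊕1⊕0⊕0⊕0⊕0 = 0
s2: b2⊕b3⊕b6⊕b7⊕b10⊕b11⊕b14⊕b15 = 1⊕0⊕1⊕1⊕0⊕0⊕0⊕0 = 1
s4: b4⊕b5⊕b6⊕b7⊕b12⊕b13⊕b14⊕b15 = 1⊕1⊕1⊕1⊕0⊕0⊕0⊕0 = 0
s8: b8⊕b9⊕b10⊕b11⊕b12⊕b13⊕b14⊕b15 = 0⊕0⊕0⊕0⊕0⊕0⊕0⊕0 = 0
Syndrome (s8...s1) = 0010 → position 2.
Overall parity (XOR of all 16 bits, including p0): 1⊕0⊕1⊕0⊕1⊕1⊕1⊕1⊕0⊕0⊕0⊕0⊕0⊕0⊕0⊕0 = 0
Overall=0, syndrome position=2 → double-bit error detected (uncorrectable).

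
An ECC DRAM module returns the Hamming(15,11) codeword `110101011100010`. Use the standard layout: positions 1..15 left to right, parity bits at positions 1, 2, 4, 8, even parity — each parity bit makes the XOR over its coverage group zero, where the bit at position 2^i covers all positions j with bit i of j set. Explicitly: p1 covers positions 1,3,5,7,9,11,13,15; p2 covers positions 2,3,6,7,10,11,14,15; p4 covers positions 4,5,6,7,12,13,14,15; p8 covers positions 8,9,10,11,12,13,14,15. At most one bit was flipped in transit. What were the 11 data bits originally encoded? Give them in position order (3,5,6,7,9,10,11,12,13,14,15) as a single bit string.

s1: b1⊕b3⊕b5⊕b7⊕b9⊕b11⊕b13⊕b15 = 1⊕0⊕0⊕0⊕1⊕0⊕0⊕0 = 0
s2: b2⊕b3⊕b6⊕b7⊕b10⊕b11⊕b14⊕b15 = 1⊕0⊕1⊕0⊕1⊕0⊕1⊕0 = 0
s4: b4⊕b5⊕b6⊕b7⊕b12⊕b13⊕b14⊕b15 = 1⊕0⊕1⊕0⊕0⊕0⊕1⊕0 = 1
s8: b8⊕b9⊕b10⊕b11⊕b12⊕b13⊕b14⊕b15 = 1⊕1⊕1⊕0⊕0⊕0⊕1⊕0 = 0
Syndrome (s8...s1) = 0100 → position 4.
Flip bit 4: corrected codeword = 110001011100010
Data bits at positions 3,5,6,7,9,10,11,12,13,14,15: 00101100010

00101100010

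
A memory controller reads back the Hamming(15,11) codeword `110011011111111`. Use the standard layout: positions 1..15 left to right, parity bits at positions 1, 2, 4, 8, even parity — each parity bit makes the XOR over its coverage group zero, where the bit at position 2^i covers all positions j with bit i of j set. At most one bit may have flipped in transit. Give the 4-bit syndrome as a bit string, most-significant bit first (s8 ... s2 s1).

0000

s1: b1⊕b3⊕b5⊕b7⊕b9⊕b11⊕b13⊕b15 = 1⊕0⊕1⊕0⊕1⊕1⊕1⊕1 = 0
s2: b2⊕b3⊕b6⊕b7⊕b10⊕b11⊕b14⊕b15 = 1⊕0⊕1⊕0⊕1⊕1⊕1⊕1 = 0
s4: b4⊕b5⊕b6⊕b7⊕b12⊕b13⊕b14⊕b15 = 0⊕1⊕1⊕0⊕1⊕1⊕1⊕1 = 0
s8: b8⊕b9⊕b10⊕b11⊕b12⊕b13⊕b14⊕b15 = 1⊕1⊕1⊕1⊕1⊕1⊕1⊕1 = 0
Syndrome (s8...s1) = 0000 → position 0 (no error).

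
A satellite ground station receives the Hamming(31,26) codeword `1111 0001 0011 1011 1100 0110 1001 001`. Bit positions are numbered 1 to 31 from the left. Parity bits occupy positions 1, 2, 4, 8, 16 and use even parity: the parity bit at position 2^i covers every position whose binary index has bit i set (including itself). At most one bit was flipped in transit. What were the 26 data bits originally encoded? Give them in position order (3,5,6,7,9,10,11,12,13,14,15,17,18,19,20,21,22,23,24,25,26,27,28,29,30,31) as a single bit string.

s1: b1⊕b3⊕b5⊕b7⊕b9⊕b11⊕b13⊕b15⊕b17⊕b19⊕b21⊕b23⊕b25⊕b27⊕b29⊕b31 = 1⊕1⊕0⊕0⊕0⊕1⊕1⊕1⊕1⊕0⊕0⊕1⊕1⊕0⊕0⊕1 = 1
s2: b2⊕b3⊕b6⊕b7⊕b10⊕b11⊕b14⊕b15⊕b18⊕b19⊕b22⊕b23⊕b26⊕b27⊕b30⊕b31 = 1⊕1⊕0⊕0⊕0⊕1⊕0⊕1⊕1⊕0⊕1⊕1⊕0⊕0⊕0⊕1 = 0
s4: b4⊕b5⊕b6⊕b7⊕b12⊕b13⊕b14⊕b15⊕b20⊕b21⊕b22⊕b23⊕b28⊕b29⊕b30⊕b31 = 1⊕0⊕0⊕0⊕1⊕1⊕0⊕1⊕0⊕0⊕1⊕1⊕1⊕0⊕0⊕1 = 0
s8: b8⊕b9⊕b10⊕b11⊕b12⊕b13⊕b14⊕b15⊕b24⊕b25⊕b26⊕b27⊕b28⊕b29⊕b30⊕b31 = 1⊕0⊕0⊕1⊕1⊕1⊕0⊕1⊕0⊕1⊕0⊕0⊕1⊕0⊕0⊕1 = 0
s16: b16⊕b17⊕b18⊕b19⊕b20⊕b21⊕b22⊕b23⊕b24⊕b25⊕b26⊕b27⊕b28⊕b29⊕b30⊕b31 = 1⊕1⊕1⊕0⊕0⊕0⊕1⊕1⊕0⊕1⊕0⊕0⊕1⊕0⊕0⊕1 = 0
Syndrome (s16...s1) = 00001 → position 1.
Flip bit 1: corrected codeword = 0111000100111011110001101001001
Data bits at positions 3,5,6,7,9,10,11,12,13,14,15,17,18,19,20,21,22,23,24,25,26,27,28,29,30,31: 10000011101110001101001001

10000011101110001101001001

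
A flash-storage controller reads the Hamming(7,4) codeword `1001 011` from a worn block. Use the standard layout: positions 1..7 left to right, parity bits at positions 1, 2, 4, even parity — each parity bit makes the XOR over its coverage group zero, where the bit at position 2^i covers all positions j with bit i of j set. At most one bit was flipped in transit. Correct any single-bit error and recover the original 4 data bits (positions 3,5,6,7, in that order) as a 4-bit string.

0011

s1: b1⊕b3⊕b5⊕b7 = 1⊕0⊕0⊕1 = 0
s2: b2⊕b3⊕b6⊕b7 = 0⊕0⊕1⊕1 = 0
s4: b4⊕b5⊕b6⊕b7 = 1⊕0⊕1⊕1 = 1
Syndrome (s4...s1) = 100 → position 4.
Flip bit 4: corrected codeword = 1000011
Data bits at positions 3,5,6,7: 0011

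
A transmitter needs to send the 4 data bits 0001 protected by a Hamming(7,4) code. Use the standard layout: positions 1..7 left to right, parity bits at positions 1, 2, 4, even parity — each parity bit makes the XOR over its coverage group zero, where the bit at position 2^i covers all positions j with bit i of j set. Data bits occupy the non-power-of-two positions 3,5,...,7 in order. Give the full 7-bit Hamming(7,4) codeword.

1101001

Place data bits at non-power-of-two positions: b3=0, b5=0, b6=0, b7=1.
p1 = XOR of data positions {3,5,7} = 0⊕0⊕1 = 1
p2 = XOR of data positions {3,6,7} = 0⊕0⊕1 = 1
p4 = XOR of data positions {5,6,7} = 0⊕0⊕1 = 1
Codeword b1..b7 = 1101001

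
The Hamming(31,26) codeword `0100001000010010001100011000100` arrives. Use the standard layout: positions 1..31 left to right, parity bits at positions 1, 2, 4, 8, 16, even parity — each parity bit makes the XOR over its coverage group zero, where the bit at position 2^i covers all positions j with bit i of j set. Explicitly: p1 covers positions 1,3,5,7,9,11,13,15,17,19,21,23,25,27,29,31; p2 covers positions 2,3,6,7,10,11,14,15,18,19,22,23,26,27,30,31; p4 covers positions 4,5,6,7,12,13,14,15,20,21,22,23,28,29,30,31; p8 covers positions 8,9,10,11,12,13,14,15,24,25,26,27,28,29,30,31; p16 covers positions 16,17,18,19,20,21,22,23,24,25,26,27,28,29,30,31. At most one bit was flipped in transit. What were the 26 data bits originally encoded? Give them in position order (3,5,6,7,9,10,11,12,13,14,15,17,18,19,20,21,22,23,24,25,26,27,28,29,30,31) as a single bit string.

s1: b1⊕b3⊕b5⊕b7⊕b9⊕b11⊕b13⊕b15⊕b17⊕b19⊕b21⊕b23⊕b25⊕b27⊕b29⊕b31 = 0⊕0⊕0⊕1⊕0⊕0⊕0⊕1⊕0⊕1⊕0⊕0⊕1⊕0⊕1⊕0 = 1
s2: b2⊕b3⊕b6⊕b7⊕b10⊕b11⊕b14⊕b15⊕b18⊕b19⊕b22⊕b23⊕b26⊕b27⊕b30⊕b31 = 1⊕0⊕0⊕1⊕0⊕0⊕0⊕1⊕0⊕1⊕0⊕0⊕0⊕0⊕0⊕0 = 0
s4: b4⊕b5⊕b6⊕b7⊕b12⊕b13⊕b14⊕b15⊕b20⊕b21⊕b22⊕b23⊕b28⊕b29⊕b30⊕b31 = 0⊕0⊕0⊕1⊕1⊕0⊕0⊕1⊕1⊕0⊕0⊕0⊕0⊕1⊕0⊕0 = 1
s8: b8⊕b9⊕b10⊕b11⊕b12⊕b13⊕b14⊕b15⊕b24⊕b25⊕b26⊕b27⊕b28⊕b29⊕b30⊕b31 = 0⊕0⊕0⊕0⊕1⊕0⊕0⊕1⊕1⊕1⊕0⊕0⊕0⊕1⊕0⊕0 = 1
s16: b16⊕b17⊕b18⊕b19⊕b20⊕b21⊕b22⊕b23⊕b24⊕b25⊕b26⊕b27⊕b28⊕b29⊕b30⊕b31 = 0⊕0⊕0⊕1⊕1⊕0⊕0⊕0⊕1⊕1⊕0⊕0⊕0⊕1⊕0⊕0 = 1
Syndrome (s16...s1) = 11101 → position 29.
Flip bit 29: corrected codeword = 0100001000010010001100011000000
Data bits at positions 3,5,6,7,9,10,11,12,13,14,15,17,18,19,20,21,22,23,24,25,26,27,28,29,30,31: 00010001001001100011000000

00010001001001100011000000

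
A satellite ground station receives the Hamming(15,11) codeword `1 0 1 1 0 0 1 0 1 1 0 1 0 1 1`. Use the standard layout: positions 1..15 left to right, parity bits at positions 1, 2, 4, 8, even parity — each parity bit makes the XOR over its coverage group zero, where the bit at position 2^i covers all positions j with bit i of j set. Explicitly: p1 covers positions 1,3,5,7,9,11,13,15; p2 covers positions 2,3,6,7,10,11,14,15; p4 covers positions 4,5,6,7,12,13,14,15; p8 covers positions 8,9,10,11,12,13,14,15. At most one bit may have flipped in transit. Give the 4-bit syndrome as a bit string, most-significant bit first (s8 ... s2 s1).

s1: b1⊕b3⊕b5⊕b7⊕b9⊕b11⊕b13⊕b15 = 1⊕1⊕0⊕1⊕1⊕0⊕0⊕1 = 1
s2: b2⊕b3⊕b6⊕b7⊕b10⊕b11⊕b14⊕b15 = 0⊕1⊕0⊕1⊕1⊕0⊕1⊕1 = 1
s4: b4⊕b5⊕b6⊕b7⊕b12⊕b13⊕b14⊕b15 = 1⊕0⊕0⊕1⊕1⊕0⊕1⊕1 = 1
s8: b8⊕b9⊕b10⊕b11⊕b12⊕b13⊕b14⊕b15 = 0⊕1⊕1⊕0⊕1⊕0⊕1⊕1 = 1
Syndrome (s8...s1) = 1111 → position 15.

1111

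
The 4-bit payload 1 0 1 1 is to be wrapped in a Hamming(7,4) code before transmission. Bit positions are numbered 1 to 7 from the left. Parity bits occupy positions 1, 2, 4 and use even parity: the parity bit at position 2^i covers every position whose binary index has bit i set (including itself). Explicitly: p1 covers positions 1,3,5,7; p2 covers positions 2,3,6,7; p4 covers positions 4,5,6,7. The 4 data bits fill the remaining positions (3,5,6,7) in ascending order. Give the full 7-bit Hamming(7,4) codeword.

Place data bits at non-power-of-two positions: b3=1, b5=0, b6=1, b7=1.
p1 = XOR of data positions {3,5,7} = 1⊕0⊕1 = 0
p2 = XOR of data positions {3,6,7} = 1⊕1⊕1 = 1
p4 = XOR of data positions {5,6,7} = 0⊕1⊕1 = 0
Codeword b1..b7 = 0110011

0110011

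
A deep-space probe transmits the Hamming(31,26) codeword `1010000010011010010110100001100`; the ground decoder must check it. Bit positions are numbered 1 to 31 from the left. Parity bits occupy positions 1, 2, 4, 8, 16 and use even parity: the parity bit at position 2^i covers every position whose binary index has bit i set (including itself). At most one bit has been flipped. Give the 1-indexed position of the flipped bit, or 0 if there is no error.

0

s1: b1⊕b3⊕b5⊕b7⊕b9⊕b11⊕b13⊕b15⊕b17⊕b19⊕b21⊕b23⊕b25⊕b27⊕b29⊕b31 = 1⊕1⊕0⊕0⊕1⊕0⊕1⊕1⊕0⊕0⊕1⊕1⊕0⊕0⊕1⊕0 = 0
s2: b2⊕b3⊕b6⊕b7⊕b10⊕b11⊕b14⊕b15⊕b18⊕b19⊕b22⊕b23⊕b26⊕b27⊕b30⊕b31 = 0⊕1⊕0⊕0⊕0⊕0⊕0⊕1⊕1⊕0⊕0⊕1⊕0⊕0⊕0⊕0 = 0
s4: b4⊕b5⊕b6⊕b7⊕b12⊕b13⊕b14⊕b15⊕b20⊕b21⊕b22⊕b23⊕b28⊕b29⊕b30⊕b31 = 0⊕0⊕0⊕0⊕1⊕1⊕0⊕1⊕1⊕1⊕0⊕1⊕1⊕1⊕0⊕0 = 0
s8: b8⊕b9⊕b10⊕b11⊕b12⊕b13⊕b14⊕b15⊕b24⊕b25⊕b26⊕b27⊕b28⊕b29⊕b30⊕b31 = 0⊕1⊕0⊕0⊕1⊕1⊕0⊕1⊕0⊕0⊕0⊕0⊕1⊕1⊕0⊕0 = 0
s16: b16⊕b17⊕b18⊕b19⊕b20⊕b21⊕b22⊕b23⊕b24⊕b25⊕b26⊕b27⊕b28⊕b29⊕b30⊕b31 = 0⊕0⊕1⊕0⊕1⊕1⊕0⊕1⊕0⊕0⊕0⊕0⊕1⊕1⊕0⊕0 = 0
Syndrome (s16...s1) = 00000 → position 0 (no error).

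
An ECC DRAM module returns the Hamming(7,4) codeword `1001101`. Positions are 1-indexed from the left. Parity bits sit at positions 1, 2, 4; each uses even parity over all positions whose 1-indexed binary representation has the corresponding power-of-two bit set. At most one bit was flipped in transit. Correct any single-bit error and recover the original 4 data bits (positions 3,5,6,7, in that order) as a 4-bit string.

s1: b1⊕b3⊕b5⊕b7 = 1⊕0⊕1⊕1 = 1
s2: b2⊕b3⊕b6⊕b7 = 0⊕0⊕0⊕1 = 1
s4: b4⊕b5⊕b6⊕b7 = 1⊕1⊕0⊕1 = 1
Syndrome (s4...s1) = 111 → position 7.
Flip bit 7: corrected codeword = 1001100
Data bits at positions 3,5,6,7: 0100

0100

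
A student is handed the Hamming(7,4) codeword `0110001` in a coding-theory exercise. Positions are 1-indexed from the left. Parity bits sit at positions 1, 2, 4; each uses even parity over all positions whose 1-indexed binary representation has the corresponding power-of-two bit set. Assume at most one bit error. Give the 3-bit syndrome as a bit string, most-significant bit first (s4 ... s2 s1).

110

s1: b1⊕b3⊕b5⊕b7 = 0⊕1⊕0⊕1 = 0
s2: b2⊕b3⊕b6⊕b7 = 1⊕1⊕0⊕1 = 1
s4: b4⊕b5⊕b6⊕b7 = 0⊕0⊕0⊕1 = 1
Syndrome (s4...s1) = 110 → position 6.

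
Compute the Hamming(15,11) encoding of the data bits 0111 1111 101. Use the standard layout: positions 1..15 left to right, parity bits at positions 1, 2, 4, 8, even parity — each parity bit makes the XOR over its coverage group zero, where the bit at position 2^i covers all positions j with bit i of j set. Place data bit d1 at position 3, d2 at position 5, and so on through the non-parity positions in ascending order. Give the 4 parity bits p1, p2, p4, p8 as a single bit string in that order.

0100

Place data bits at non-power-of-two positions: b3=0, b5=1, b6=1, b7=1, b9=1, b10=1, b11=1, b12=1, b13=1, b14=0, b15=1.
p1 = XOR of data positions {3,5,7,9,11,13,15} = 0⊕1⊕1⊕1⊕1⊕1⊕1 = 0
p2 = XOR of data positions {3,6,7,10,11,14,15} = 0⊕1⊕1⊕1⊕1⊕0⊕1 = 1
p4 = XOR of data positions {5,6,7,12,13,14,15} = 1⊕1⊕1⊕1⊕1⊕0⊕1 = 0
p8 = XOR of data positions {9,10,11,12,13,14,15} = 1⊕1⊕1⊕1⊕1⊕0⊕1 = 0
Parity bits p1,p2,p4,p8 = 0100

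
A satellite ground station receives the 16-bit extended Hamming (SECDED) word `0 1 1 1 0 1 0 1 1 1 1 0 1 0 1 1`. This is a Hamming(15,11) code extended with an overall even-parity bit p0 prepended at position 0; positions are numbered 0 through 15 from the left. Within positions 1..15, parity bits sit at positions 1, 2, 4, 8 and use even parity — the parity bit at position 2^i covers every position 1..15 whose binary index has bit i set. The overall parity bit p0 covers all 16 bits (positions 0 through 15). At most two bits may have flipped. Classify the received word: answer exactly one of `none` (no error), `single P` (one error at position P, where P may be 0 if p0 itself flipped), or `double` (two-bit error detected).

single 4

s1: b1⊕b3⊕b5⊕b7⊕b9⊕b11⊕b13⊕b15 = 1⊕1⊕1⊕1⊕1⊕0⊕0⊕1 = 0
s2: b2⊕b3⊕b6⊕b7⊕b10⊕b11⊕b14⊕b15 = 1⊕1⊕0⊕1⊕1⊕0⊕1⊕1 = 0
s4: b4⊕b5⊕b6⊕b7⊕b12⊕b13⊕b14⊕b15 = 0⊕1⊕0⊕1⊕1⊕0⊕1⊕1 = 1
s8: b8⊕b9⊕b10⊕b11⊕b12⊕b13⊕b14⊕b15 = 1⊕1⊕1⊕0⊕1⊕0⊕1⊕1 = 0
Syndrome (s8...s1) = 0100 → position 4.
Overall parity (XOR of all 16 bits, including p0): 0⊕1⊕1⊕1⊕0⊕1⊕0⊕1⊕1⊕1⊕1⊕0⊕1⊕0⊕1⊕1 = 1
Overall=1, syndrome position=4 → single-bit error at position 4.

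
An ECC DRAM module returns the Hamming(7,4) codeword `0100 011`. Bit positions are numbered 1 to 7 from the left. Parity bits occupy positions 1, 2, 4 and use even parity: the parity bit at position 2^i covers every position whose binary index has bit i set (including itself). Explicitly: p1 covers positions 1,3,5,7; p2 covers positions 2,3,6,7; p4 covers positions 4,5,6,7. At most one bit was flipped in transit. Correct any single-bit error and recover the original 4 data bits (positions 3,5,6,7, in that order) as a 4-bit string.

s1: b1⊕b3⊕b5⊕b7 = 0⊕0⊕0⊕1 = 1
s2: b2⊕b3⊕b6⊕b7 = 1⊕0⊕1⊕1 = 1
s4: b4⊕b5⊕b6⊕b7 = 0⊕0⊕1⊕1 = 0
Syndrome (s4...s1) = 011 → position 3.
Flip bit 3: corrected codeword = 0110011
Data bits at positions 3,5,6,7: 1011

1011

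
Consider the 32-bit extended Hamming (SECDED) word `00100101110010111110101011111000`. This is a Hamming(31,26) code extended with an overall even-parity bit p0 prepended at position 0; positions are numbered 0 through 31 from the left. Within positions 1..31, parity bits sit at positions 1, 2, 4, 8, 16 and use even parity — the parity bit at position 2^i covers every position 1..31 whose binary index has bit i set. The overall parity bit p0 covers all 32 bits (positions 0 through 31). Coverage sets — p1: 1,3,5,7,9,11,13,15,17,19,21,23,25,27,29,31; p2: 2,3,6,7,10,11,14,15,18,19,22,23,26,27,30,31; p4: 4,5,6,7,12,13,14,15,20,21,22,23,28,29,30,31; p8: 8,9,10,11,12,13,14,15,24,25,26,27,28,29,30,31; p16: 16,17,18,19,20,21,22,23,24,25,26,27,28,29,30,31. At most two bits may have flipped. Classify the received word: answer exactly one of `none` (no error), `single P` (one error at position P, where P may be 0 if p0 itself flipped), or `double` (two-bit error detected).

double

s1: b1⊕b3⊕b5⊕b7⊕b9⊕b11⊕b13⊕b15⊕b17⊕b19⊕b21⊕b23⊕b25⊕b27⊕b29⊕b31 = 0⊕0⊕1⊕1⊕1⊕0⊕0⊕1⊕1⊕0⊕0⊕0⊕1⊕1⊕0⊕0 = 1
s2: b2⊕b3⊕b6⊕b7⊕b10⊕b11⊕b14⊕b15⊕b18⊕b19⊕b22⊕b23⊕b26⊕b27⊕b30⊕b31 = 1⊕0⊕0⊕1⊕0⊕0⊕1⊕1⊕1⊕0⊕1⊕0⊕1⊕1⊕0⊕0 = 0
s4: b4⊕b5⊕b6⊕b7⊕b12⊕b13⊕b14⊕b15⊕b20⊕b21⊕b22⊕b23⊕b28⊕b29⊕b30⊕b31 = 0⊕1⊕0⊕1⊕1⊕0⊕1⊕1⊕1⊕0⊕1⊕0⊕1⊕0⊕0⊕0 = 0
s8: b8⊕b9⊕b10⊕b11⊕b12⊕b13⊕b14⊕b15⊕b24⊕b25⊕b26⊕b27⊕b28⊕b29⊕b30⊕b31 = 1⊕1⊕0⊕0⊕1⊕0⊕1⊕1⊕1⊕1⊕1⊕1⊕1⊕0⊕0⊕0 = 0
s16: b16⊕b17⊕b18⊕b19⊕b20⊕b21⊕b22⊕b23⊕b24⊕b25⊕b26⊕b27⊕b28⊕b29⊕b30⊕b31 = 1⊕1⊕1⊕0⊕1⊕0⊕1⊕0⊕1⊕1⊕1⊕1⊕1⊕0⊕0⊕0 = 0
Syndrome (s16...s1) = 00001 → position 1.
Overall parity (XOR of all 32 bits, including p0): 0⊕0⊕1⊕0⊕0⊕1⊕0⊕1⊕1⊕1⊕0⊕0⊕1⊕0⊕1⊕1⊕1⊕1⊕1⊕0⊕1⊕0⊕1⊕0⊕1⊕1⊕1⊕1⊕1⊕0⊕0⊕0 = 0
Overall=0, syndrome position=1 → double-bit error detected (uncorrectable).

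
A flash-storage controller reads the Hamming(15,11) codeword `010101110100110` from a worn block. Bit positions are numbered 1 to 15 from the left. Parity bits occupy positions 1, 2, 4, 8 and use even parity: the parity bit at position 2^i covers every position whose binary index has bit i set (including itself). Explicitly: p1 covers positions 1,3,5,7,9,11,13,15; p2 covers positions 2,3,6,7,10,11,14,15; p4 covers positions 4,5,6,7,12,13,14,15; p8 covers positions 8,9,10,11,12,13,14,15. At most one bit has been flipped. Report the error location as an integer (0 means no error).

s1: b1⊕b3⊕b5⊕b7⊕b9⊕b11⊕b13⊕b15 = 0⊕0⊕0⊕1⊕0⊕0⊕1⊕0 = 0
s2: b2⊕b3⊕b6⊕b7⊕b10⊕b11⊕b14⊕b15 = 1⊕0⊕1⊕1⊕1⊕0⊕1⊕0 = 1
s4: b4⊕b5⊕b6⊕b7⊕b12⊕b13⊕b14⊕b15 = 1⊕0⊕1⊕1⊕0⊕1⊕1⊕0 = 1
s8: b8⊕b9⊕b10⊕b11⊕b12⊕b13⊕b14⊕b15 = 1⊕0⊕1⊕0⊕0⊕1⊕1⊕0 = 0
Syndrome (s8...s1) = 0110 → position 6.

6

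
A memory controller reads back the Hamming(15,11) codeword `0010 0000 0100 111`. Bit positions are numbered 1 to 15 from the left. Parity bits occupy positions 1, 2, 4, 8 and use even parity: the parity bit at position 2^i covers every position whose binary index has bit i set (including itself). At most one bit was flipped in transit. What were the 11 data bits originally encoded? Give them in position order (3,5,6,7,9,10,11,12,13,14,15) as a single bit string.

11000100111

s1: b1⊕b3⊕b5⊕b7⊕b9⊕b11⊕b13⊕b15 = 0⊕1⊕0⊕0⊕0⊕0⊕1⊕1 = 1
s2: b2⊕b3⊕b6⊕b7⊕b10⊕b11⊕b14⊕b15 = 0⊕1⊕0⊕0⊕1⊕0⊕1⊕1 = 0
s4: b4⊕b5⊕b6⊕b7⊕b12⊕b13⊕b14⊕b15 = 0⊕0⊕0⊕0⊕0⊕1⊕1⊕1 = 1
s8: b8⊕b9⊕b10⊕b11⊕b12⊕b13⊕b14⊕b15 = 0⊕0⊕1⊕0⊕0⊕1⊕1⊕1 = 0
Syndrome (s8...s1) = 0101 → position 5.
Flip bit 5: corrected codeword = 001010000100111
Data bits at positions 3,5,6,7,9,10,11,12,13,14,15: 11000100111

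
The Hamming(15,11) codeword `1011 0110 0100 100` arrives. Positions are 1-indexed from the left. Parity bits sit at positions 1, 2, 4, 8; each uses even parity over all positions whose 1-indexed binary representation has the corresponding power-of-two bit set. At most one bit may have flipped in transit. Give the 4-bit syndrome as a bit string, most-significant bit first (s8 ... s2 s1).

0000

s1: b1⊕b3⊕b5⊕b7⊕b9⊕b11⊕b13⊕b15 = 1⊕1⊕0⊕1⊕0⊕0⊕1⊕0 = 0
s2: b2⊕b3⊕b6⊕b7⊕b10⊕b11⊕b14⊕b15 = 0⊕1⊕1⊕1⊕1⊕0⊕0⊕0 = 0
s4: b4⊕b5⊕b6⊕b7⊕b12⊕b13⊕b14⊕b15 = 1⊕0⊕1⊕1⊕0⊕1⊕0⊕0 = 0
s8: b8⊕b9⊕b10⊕b11⊕b12⊕b13⊕b14⊕b15 = 0⊕0⊕1⊕0⊕0⊕1⊕0⊕0 = 0
Syndrome (s8...s1) = 0000 → position 0 (no error).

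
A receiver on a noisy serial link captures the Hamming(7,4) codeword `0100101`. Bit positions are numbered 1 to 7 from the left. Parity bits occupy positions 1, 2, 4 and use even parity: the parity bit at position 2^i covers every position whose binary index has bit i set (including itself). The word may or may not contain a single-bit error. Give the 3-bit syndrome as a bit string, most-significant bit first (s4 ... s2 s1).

000

s1: b1⊕b3⊕b5⊕b7 = 0⊕0⊕1⊕1 = 0
s2: b2⊕b3⊕b6⊕b7 = 1⊕0⊕0⊕1 = 0
s4: b4⊕b5⊕b6⊕b7 = 0⊕1⊕0⊕1 = 0
Syndrome (s4...s1) = 000 → position 0 (no error).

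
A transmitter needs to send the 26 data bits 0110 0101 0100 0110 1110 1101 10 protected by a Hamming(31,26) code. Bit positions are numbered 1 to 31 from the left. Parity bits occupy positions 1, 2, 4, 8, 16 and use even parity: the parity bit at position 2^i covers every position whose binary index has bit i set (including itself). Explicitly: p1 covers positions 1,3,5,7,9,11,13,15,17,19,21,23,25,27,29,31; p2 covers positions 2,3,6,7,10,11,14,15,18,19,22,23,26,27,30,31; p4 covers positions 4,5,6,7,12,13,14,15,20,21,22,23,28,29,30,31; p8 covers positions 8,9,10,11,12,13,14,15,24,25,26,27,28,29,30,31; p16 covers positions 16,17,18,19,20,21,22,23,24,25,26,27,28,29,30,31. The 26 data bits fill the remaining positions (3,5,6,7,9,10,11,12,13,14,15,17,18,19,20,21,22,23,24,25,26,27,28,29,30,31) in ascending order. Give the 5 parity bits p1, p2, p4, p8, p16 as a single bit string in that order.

Place data bits at non-power-of-two positions: b3=0, b5=1, b6=1, b7=0, b9=0, b10=1, b11=0, b12=1, b13=0, b14=1, b15=0, b17=0, b18=0, b19=1, b20=1, b21=0, b22=1, b23=1, b24=1, b25=0, b26=1, b27=1, b28=0, b29=1, b30=1, b31=0.
p1 = XOR of data positions {3,5,7,9,11,13,15,17,19,21,23,25,27,29,31} = 0⊕1⊕0⊕0⊕0⊕0⊕0⊕0⊕1⊕0⊕1⊕0⊕1⊕1⊕0 = 1
p2 = XOR of data positions {3,6,7,10,11,14,15,18,19,22,23,26,27,30,31} = 0⊕1⊕0⊕1⊕0⊕1⊕0⊕0⊕1⊕1⊕1⊕1⊕1⊕1⊕0 = 1
p4 = XOR of data positions {5,6,7,12,13,14,15,20,21,22,23,28,29,30,31} = 1⊕1⊕0⊕1⊕0⊕1⊕0⊕1⊕0⊕1⊕1⊕0⊕1⊕1⊕0 = 1
p8 = XOR of data positions {9,10,11,12,13,14,15,24,25,26,27,28,29,30,31} = 0⊕1⊕0⊕1⊕0⊕1⊕0⊕1⊕0⊕1⊕1⊕0⊕1⊕1⊕0 = 0
p16 = XOR of data positions {17,18,19,20,21,22,23,24,25,26,27,28,29,30,31} = 0⊕0⊕1⊕1⊕0⊕1⊕1⊕1⊕0⊕1⊕1⊕0⊕1⊕1⊕0 = 1
Parity bits p1,p2,p4,p8,p16 = 11101

11101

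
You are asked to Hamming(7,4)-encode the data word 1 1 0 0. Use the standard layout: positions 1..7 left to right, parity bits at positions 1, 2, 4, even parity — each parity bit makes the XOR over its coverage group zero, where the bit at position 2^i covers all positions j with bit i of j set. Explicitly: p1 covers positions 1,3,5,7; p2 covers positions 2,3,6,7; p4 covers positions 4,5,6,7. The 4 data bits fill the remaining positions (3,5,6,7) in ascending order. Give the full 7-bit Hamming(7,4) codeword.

Place data bits at non-power-of-two positions: b3=1, b5=1, b6=0, b7=0.
p1 = XOR of data positions {3,5,7} = 1⊕1⊕0 = 0
p2 = XOR of data positions {3,6,7} = 1⊕0⊕0 = 1
p4 = XOR of data positions {5,6,7} = 1⊕0⊕0 = 1
Codeword b1..b7 = 0111100

0111100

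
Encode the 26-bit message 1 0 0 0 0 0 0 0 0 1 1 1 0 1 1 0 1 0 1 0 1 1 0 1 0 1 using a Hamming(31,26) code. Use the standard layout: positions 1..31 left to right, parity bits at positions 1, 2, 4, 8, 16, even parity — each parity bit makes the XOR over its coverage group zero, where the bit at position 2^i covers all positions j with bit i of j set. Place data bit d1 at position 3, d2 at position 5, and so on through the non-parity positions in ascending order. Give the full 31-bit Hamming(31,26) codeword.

1010000100000111101101010110101

Place data bits at non-power-of-two positions: b3=1, b5=0, b6=0, b7=0, b9=0, b10=0, b11=0, b12=0, b13=0, b14=1, b15=1, b17=1, b18=0, b19=1, b20=1, b21=0, b22=1, b23=0, b24=1, b25=0, b26=1, b27=1, b28=0, b29=1, b30=0, b31=1.
p1 = XOR of data positions {3,5,7,9,11,13,15,17,19,21,23,25,27,29,31} = 1⊕0⊕0⊕0⊕0⊕0⊕1⊕1⊕1⊕0⊕0⊕0⊕1⊕1⊕1 = 1
p2 = XOR of data positions {3,6,7,10,11,14,15,18,19,22,23,26,27,30,31} = 1⊕0⊕0⊕0⊕0⊕1⊕1⊕0⊕1⊕1⊕0⊕1⊕1⊕0⊕1 = 0
p4 = XOR of data positions {5,6,7,12,13,14,15,20,21,22,23,28,29,30,31} = 0⊕0⊕0⊕0⊕0⊕1⊕1⊕1⊕0⊕1⊕0⊕0⊕1⊕0⊕1 = 0
p8 = XOR of data positions {9,10,11,12,13,14,15,24,25,26,27,28,29,30,31} = 0⊕0⊕0⊕0⊕0⊕1⊕1⊕1⊕0⊕1⊕1⊕0⊕1⊕0⊕1 = 1
p16 = XOR of data positions {17,18,19,20,21,22,23,24,25,26,27,28,29,30,31} = 1⊕0⊕1⊕1⊕0⊕1⊕0⊕1⊕0⊕1⊕1⊕0⊕1⊕0⊕1 = 1
Codeword b1..b31 = 1010000100000111101101010110101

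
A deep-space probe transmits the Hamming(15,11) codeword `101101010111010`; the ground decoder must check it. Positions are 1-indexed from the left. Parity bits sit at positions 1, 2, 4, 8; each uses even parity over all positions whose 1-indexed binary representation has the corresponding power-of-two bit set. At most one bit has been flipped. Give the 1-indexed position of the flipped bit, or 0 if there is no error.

s1: b1⊕b3⊕b5⊕b7⊕b9⊕b11⊕b13⊕b15 = 1⊕1⊕0⊕0⊕0⊕1⊕0⊕0 = 1
s2: b2⊕b3⊕b6⊕b7⊕b10⊕b11⊕b14⊕b15 = 0⊕1⊕1⊕0⊕1⊕1⊕1⊕0 = 1
s4: b4⊕b5⊕b6⊕b7⊕b12⊕b13⊕b14⊕b15 = 1⊕0⊕1⊕0⊕1⊕0⊕1⊕0 = 0
s8: b8⊕b9⊕b10⊕b11⊕b12⊕b13⊕b14⊕b15 = 1⊕0⊕1⊕1⊕1⊕0⊕1⊕0 = 1
Syndrome (s8...s1) = 1011 → position 11.

11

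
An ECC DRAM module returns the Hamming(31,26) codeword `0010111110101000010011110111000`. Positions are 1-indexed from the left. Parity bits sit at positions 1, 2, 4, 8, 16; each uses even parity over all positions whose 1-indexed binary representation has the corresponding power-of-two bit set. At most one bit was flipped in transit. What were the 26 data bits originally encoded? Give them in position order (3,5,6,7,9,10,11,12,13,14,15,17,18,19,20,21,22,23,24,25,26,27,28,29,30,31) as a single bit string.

s1: b1⊕b3⊕b5⊕b7⊕b9⊕b11⊕b13⊕b15⊕b17⊕b19⊕b21⊕b23⊕b25⊕b27⊕b29⊕b31 = 0⊕1⊕1⊕1⊕1⊕1⊕1⊕0⊕0⊕0⊕1⊕1⊕0⊕1⊕0⊕0 = 1
s2: b2⊕b3⊕b6⊕b7⊕b10⊕b11⊕b14⊕b15⊕b18⊕b19⊕b22⊕b23⊕b26⊕b27⊕b30⊕b31 = 0⊕1⊕1⊕1⊕0⊕1⊕0⊕0⊕1⊕0⊕1⊕1⊕1⊕1⊕0⊕0 = 1
s4: b4⊕b5⊕b6⊕b7⊕b12⊕b13⊕b14⊕b15⊕b20⊕b21⊕b22⊕b23⊕b28⊕b29⊕b30⊕b31 = 0⊕1⊕1⊕1⊕0⊕1⊕0⊕0⊕0⊕1⊕1⊕1⊕1⊕0⊕0⊕0 = 0
s8: b8⊕b9⊕b10⊕b11⊕b12⊕b13⊕b14⊕b15⊕b24⊕b25⊕b26⊕b27⊕b28⊕b29⊕b30⊕b31 = 1⊕1⊕0⊕1⊕0⊕1⊕0⊕0⊕1⊕0⊕1⊕1⊕1⊕0⊕0⊕0 = 0
s16: b16⊕b17⊕b18⊕b19⊕b20⊕b21⊕b22⊕b23⊕b24⊕b25⊕b26⊕b27⊕b28⊕b29⊕b30⊕b31 = 0⊕0⊕1⊕0⊕0⊕1⊕1⊕1⊕1⊕0⊕1⊕1⊕1⊕0⊕0⊕0 = 0
Syndrome (s16...s1) = 00011 → position 3.
Flip bit 3: corrected codeword = 0000111110101000010011110111000
Data bits at positions 3,5,6,7,9,10,11,12,13,14,15,17,18,19,20,21,22,23,24,25,26,27,28,29,30,31: 01111010100010011110111000

01111010100010011110111000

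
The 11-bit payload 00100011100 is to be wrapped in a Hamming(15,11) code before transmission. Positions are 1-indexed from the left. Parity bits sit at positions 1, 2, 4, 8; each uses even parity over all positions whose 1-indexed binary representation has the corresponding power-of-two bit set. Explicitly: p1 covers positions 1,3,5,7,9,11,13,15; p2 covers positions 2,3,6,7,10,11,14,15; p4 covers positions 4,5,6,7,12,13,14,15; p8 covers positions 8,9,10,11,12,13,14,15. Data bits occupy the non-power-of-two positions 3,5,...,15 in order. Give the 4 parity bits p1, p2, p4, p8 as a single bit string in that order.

Place data bits at non-power-of-two positions: b3=0, b5=0, b6=1, b7=0, b9=0, b10=0, b11=1, b12=1, b13=1, b14=0, b15=0.
p1 = XOR of data positions {3,5,7,9,11,13,15} = 0⊕0⊕0⊕0⊕1⊕1⊕0 = 0
p2 = XOR of data positions {3,6,7,10,11,14,15} = 0⊕1⊕0⊕0⊕1⊕0⊕0 = 0
p4 = XOR of data positions {5,6,7,12,13,14,15} = 0⊕1⊕0⊕1⊕1⊕0⊕0 = 1
p8 = XOR of data positions {9,10,11,12,13,14,15} = 0⊕0⊕1⊕1⊕1⊕0⊕0 = 1
Parity bits p1,p2,p4,p8 = 0011

0011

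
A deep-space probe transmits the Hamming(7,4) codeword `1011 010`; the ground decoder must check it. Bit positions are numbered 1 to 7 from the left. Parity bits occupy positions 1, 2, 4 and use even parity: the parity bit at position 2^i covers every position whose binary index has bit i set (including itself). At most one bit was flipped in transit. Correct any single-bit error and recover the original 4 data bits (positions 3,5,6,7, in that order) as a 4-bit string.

1010

s1: b1⊕b3⊕b5⊕b7 = 1⊕1⊕0⊕0 = 0
s2: b2⊕b3⊕b6⊕b7 = 0⊕1⊕1⊕0 = 0
s4: b4⊕b5⊕b6⊕b7 = 1⊕0⊕1⊕0 = 0
Syndrome (s4...s1) = 000 → position 0 (no error).
No correction needed.
Data bits at positions 3,5,6,7: 1010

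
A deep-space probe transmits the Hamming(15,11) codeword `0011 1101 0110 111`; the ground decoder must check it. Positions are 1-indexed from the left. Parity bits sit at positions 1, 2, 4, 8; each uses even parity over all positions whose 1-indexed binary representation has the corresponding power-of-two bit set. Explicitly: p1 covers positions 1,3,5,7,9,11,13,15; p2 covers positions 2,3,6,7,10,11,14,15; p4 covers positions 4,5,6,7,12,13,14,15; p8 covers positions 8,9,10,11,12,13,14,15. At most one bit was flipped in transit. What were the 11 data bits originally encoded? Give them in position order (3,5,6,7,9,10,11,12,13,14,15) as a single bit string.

s1: b1⊕b3⊕b5⊕b7⊕b9⊕b11⊕b13⊕b15 = 0⊕1⊕1⊕0⊕0⊕1⊕1⊕1 = 1
s2: b2⊕b3⊕b6⊕b7⊕b10⊕b11⊕b14⊕b15 = 0⊕1⊕1⊕0⊕1⊕1⊕1⊕1 = 0
s4: b4⊕b5⊕b6⊕b7⊕b12⊕b13⊕b14⊕b15 = 1⊕1⊕1⊕0⊕0⊕1⊕1⊕1 = 0
s8: b8⊕b9⊕b10⊕b11⊕b12⊕b13⊕b14⊕b15 = 1⊕0⊕1⊕1⊕0⊕1⊕1⊕1 = 0
Syndrome (s8...s1) = 0001 → position 1.
Flip bit 1: corrected codeword = 101111010110111
Data bits at positions 3,5,6,7,9,10,11,12,13,14,15: 11100110111

11100110111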